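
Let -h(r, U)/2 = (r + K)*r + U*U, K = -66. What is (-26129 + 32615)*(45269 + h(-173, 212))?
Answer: -825752118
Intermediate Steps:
h(r, U) = -2*U² - 2*r*(-66 + r) (h(r, U) = -2*((r - 66)*r + U*U) = -2*((-66 + r)*r + U²) = -2*(r*(-66 + r) + U²) = -2*(U² + r*(-66 + r)) = -2*U² - 2*r*(-66 + r))
(-26129 + 32615)*(45269 + h(-173, 212)) = (-26129 + 32615)*(45269 + (-2*212² - 2*(-173)² + 132*(-173))) = 6486*(45269 + (-2*44944 - 2*29929 - 22836)) = 6486*(45269 + (-89888 - 59858 - 22836)) = 6486*(45269 - 172582) = 6486*(-127313) = -825752118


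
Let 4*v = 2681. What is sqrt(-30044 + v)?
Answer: 3*I*sqrt(13055)/2 ≈ 171.39*I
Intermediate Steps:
v = 2681/4 (v = (1/4)*2681 = 2681/4 ≈ 670.25)
sqrt(-30044 + v) = sqrt(-30044 + 2681/4) = sqrt(-117495/4) = 3*I*sqrt(13055)/2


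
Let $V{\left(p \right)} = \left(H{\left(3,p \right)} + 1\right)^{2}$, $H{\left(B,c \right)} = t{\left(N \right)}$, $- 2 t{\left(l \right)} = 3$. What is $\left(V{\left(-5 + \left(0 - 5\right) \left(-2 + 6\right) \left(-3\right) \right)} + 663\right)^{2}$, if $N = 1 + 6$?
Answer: $\frac{7038409}{16} \approx 4.399 \cdot 10^{5}$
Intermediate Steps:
$N = 7$
$t{\left(l \right)} = - \frac{3}{2}$ ($t{\left(l \right)} = \left(- \frac{1}{2}\right) 3 = - \frac{3}{2}$)
$H{\left(B,c \right)} = - \frac{3}{2}$
$V{\left(p \right)} = \frac{1}{4}$ ($V{\left(p \right)} = \left(- \frac{3}{2} + 1\right)^{2} = \left(- \frac{1}{2}\right)^{2} = \frac{1}{4}$)
$\left(V{\left(-5 + \left(0 - 5\right) \left(-2 + 6\right) \left(-3\right) \right)} + 663\right)^{2} = \left(\frac{1}{4} + 663\right)^{2} = \left(\frac{2653}{4}\right)^{2} = \frac{7038409}{16}$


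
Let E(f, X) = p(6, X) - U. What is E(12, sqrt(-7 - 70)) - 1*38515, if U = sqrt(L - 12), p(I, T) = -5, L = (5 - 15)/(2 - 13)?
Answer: -38520 - I*sqrt(1342)/11 ≈ -38520.0 - 3.3303*I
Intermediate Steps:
L = 10/11 (L = -10/(-11) = -10*(-1/11) = 10/11 ≈ 0.90909)
U = I*sqrt(1342)/11 (U = sqrt(10/11 - 12) = sqrt(-122/11) = I*sqrt(1342)/11 ≈ 3.3303*I)
E(f, X) = -5 - I*sqrt(1342)/11
E(12, sqrt(-7 - 70)) - 1*38515 = (-5 - I*sqrt(1342)/11) - 1*38515 = (-5 - I*sqrt(1342)/11) - 38515 = -38520 - I*sqrt(1342)/11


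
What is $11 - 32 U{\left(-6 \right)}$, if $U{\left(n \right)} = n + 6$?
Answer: $11$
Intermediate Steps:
$U{\left(n \right)} = 6 + n$
$11 - 32 U{\left(-6 \right)} = 11 - 32 \left(6 - 6\right) = 11 - 0 = 11 + 0 = 11$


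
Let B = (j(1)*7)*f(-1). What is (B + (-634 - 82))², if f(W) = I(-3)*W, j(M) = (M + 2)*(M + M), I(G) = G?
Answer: 348100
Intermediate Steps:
j(M) = 2*M*(2 + M) (j(M) = (2 + M)*(2*M) = 2*M*(2 + M))
f(W) = -3*W
B = 126 (B = ((2*1*(2 + 1))*7)*(-3*(-1)) = ((2*1*3)*7)*3 = (6*7)*3 = 42*3 = 126)
(B + (-634 - 82))² = (126 + (-634 - 82))² = (126 - 716)² = (-590)² = 348100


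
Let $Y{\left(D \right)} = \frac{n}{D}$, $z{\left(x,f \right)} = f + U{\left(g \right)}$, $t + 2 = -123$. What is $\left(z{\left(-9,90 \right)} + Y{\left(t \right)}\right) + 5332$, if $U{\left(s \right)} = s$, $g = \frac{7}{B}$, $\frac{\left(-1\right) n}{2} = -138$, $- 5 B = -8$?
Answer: $\frac{5424167}{1000} \approx 5424.2$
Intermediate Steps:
$B = \frac{8}{5}$ ($B = \left(- \frac{1}{5}\right) \left(-8\right) = \frac{8}{5} \approx 1.6$)
$t = -125$ ($t = -2 - 123 = -125$)
$n = 276$ ($n = \left(-2\right) \left(-138\right) = 276$)
$g = \frac{35}{8}$ ($g = \frac{7}{\frac{8}{5}} = 7 \cdot \frac{5}{8} = \frac{35}{8} \approx 4.375$)
$z{\left(x,f \right)} = \frac{35}{8} + f$ ($z{\left(x,f \right)} = f + \frac{35}{8} = \frac{35}{8} + f$)
$Y{\left(D \right)} = \frac{276}{D}$
$\left(z{\left(-9,90 \right)} + Y{\left(t \right)}\right) + 5332 = \left(\left(\frac{35}{8} + 90\right) + \frac{276}{-125}\right) + 5332 = \left(\frac{755}{8} + 276 \left(- \frac{1}{125}\right)\right) + 5332 = \left(\frac{755}{8} - \frac{276}{125}\right) + 5332 = \frac{92167}{1000} + 5332 = \frac{5424167}{1000}$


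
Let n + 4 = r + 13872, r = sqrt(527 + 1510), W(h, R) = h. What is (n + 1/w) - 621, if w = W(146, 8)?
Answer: 1934063/146 + sqrt(2037) ≈ 13292.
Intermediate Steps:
w = 146
r = sqrt(2037) ≈ 45.133
n = 13868 + sqrt(2037) (n = -4 + (sqrt(2037) + 13872) = -4 + (13872 + sqrt(2037)) = 13868 + sqrt(2037) ≈ 13913.)
(n + 1/w) - 621 = ((13868 + sqrt(2037)) + 1/146) - 621 = (2024729/146 + sqrt(2037)) - 621 = 1934063/146 + sqrt(2037)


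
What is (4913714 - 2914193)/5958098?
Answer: 1999521/5958098 ≈ 0.33560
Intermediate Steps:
(4913714 - 2914193)/5958098 = 1999521*(1/5958098) = 1999521/5958098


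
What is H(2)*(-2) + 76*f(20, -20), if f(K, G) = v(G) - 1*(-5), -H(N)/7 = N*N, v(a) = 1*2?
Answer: 588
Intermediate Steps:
v(a) = 2
H(N) = -7*N**2 (H(N) = -7*N*N = -7*N**2)
f(K, G) = 7 (f(K, G) = 2 - 1*(-5) = 2 + 5 = 7)
H(2)*(-2) + 76*f(20, -20) = -7*2**2*(-2) + 76*7 = -7*4*(-2) + 532 = -28*(-2) + 532 = 56 + 532 = 588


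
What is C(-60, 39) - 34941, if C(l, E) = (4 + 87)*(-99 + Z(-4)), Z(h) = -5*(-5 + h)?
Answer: -39855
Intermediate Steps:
Z(h) = 25 - 5*h
C(l, E) = -4914 (C(l, E) = (4 + 87)*(-99 + (25 - 5*(-4))) = 91*(-99 + (25 + 20)) = 91*(-99 + 45) = 91*(-54) = -4914)
C(-60, 39) - 34941 = -4914 - 34941 = -39855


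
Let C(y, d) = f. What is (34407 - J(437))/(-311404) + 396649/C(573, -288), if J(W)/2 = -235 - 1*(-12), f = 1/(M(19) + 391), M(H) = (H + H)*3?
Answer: 62376632989127/311404 ≈ 2.0031e+8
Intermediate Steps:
M(H) = 6*H (M(H) = (2*H)*3 = 6*H)
f = 1/505 (f = 1/(6*19 + 391) = 1/(114 + 391) = 1/505 ≈ 0.0019802)
C(y, d) = 1/505
J(W) = -446 (J(W) = 2*(-235 - 1*(-12)) = 2*(-235 + 12) = 2*(-223) = -446)
(34407 - J(437))/(-311404) + 396649/C(573, -288) = (34407 - 1*(-446))/(-311404) + 396649/(1/505) = (34407 + 446)*(-1/311404) + 396649*505 = 34853*(-1/311404) + 200307745 = -34853/311404 + 200307745 = 62376632989127/311404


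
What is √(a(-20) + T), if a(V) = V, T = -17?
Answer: I*√37 ≈ 6.0828*I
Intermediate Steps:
√(a(-20) + T) = √(-20 - 17) = √(-37) = I*√37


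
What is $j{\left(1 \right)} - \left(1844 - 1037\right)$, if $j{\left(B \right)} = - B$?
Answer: $-808$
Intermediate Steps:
$j{\left(1 \right)} - \left(1844 - 1037\right) = \left(-1\right) 1 - \left(1844 - 1037\right) = -1 - \left(1844 - 1037\right) = -1 - 807 = -808$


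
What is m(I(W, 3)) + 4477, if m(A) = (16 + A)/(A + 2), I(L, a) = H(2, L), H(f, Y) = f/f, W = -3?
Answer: 13448/3 ≈ 4482.7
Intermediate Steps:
H(f, Y) = 1
I(L, a) = 1
m(A) = (16 + A)/(2 + A)
m(I(W, 3)) + 4477 = (16 + 1)/(2 + 1) + 4477 = 17/3 + 4477 = 13448/3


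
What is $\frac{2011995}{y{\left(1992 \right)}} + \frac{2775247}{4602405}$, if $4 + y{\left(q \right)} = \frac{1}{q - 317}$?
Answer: $- \frac{5170169317992824}{10277170365} \approx -5.0307 \cdot 10^{5}$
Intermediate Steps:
$y{\left(q \right)} = -4 + \frac{1}{-317 + q}$ ($y{\left(q \right)} = -4 + \frac{1}{q - 317} = -4 + \frac{1}{-317 + q}$)
$\frac{2011995}{y{\left(1992 \right)}} + \frac{2775247}{4602405} = \frac{2011995}{\frac{1}{-317 + 1992} \left(1269 - 7968\right)} + \frac{2775247}{4602405} = \frac{2011995}{\frac{1}{1675} \left(1269 - 7968\right)} + 2775247 \cdot \frac{1}{4602405} = \frac{2011995}{\frac{1}{1675} \left(-6699\right)} + \frac{2775247}{4602405} = \frac{2011995}{- \frac{6699}{1675}} + \frac{2775247}{4602405} = 2011995 \left(- \frac{1675}{6699}\right) + \frac{2775247}{4602405} = - \frac{1123363875}{2233} + \frac{2775247}{4602405} = - \frac{5170169317992824}{10277170365}$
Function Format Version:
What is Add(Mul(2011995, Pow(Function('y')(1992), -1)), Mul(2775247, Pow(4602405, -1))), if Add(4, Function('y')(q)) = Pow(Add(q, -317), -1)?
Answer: Rational(-5170169317992824, 10277170365) ≈ -5.0307e+5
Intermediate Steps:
Function('y')(q) = Add(-4, Pow(Add(-317, q), -1)) (Function('y')(q) = Add(-4, Pow(Add(q, -317), -1)) = Add(-4, Pow(Add(-317, q), -1)))
Add(Mul(2011995, Pow(Function('y')(1992), -1)), Mul(2775247, Pow(4602405, -1))) = Add(Mul(2011995, Pow(Mul(Pow(Add(-317, 1992), -1), Add(1269, Mul(-4, 1992))), -1)), Mul(2775247, Pow(4602405, -1))) = Add(Mul(2011995, Pow(Mul(Pow(1675, -1), Add(1269, -7968)), -1)), Mul(2775247, Rational(1, 4602405))) = Add(Mul(2011995, Pow(Mul(Rational(1, 1675), -6699), -1)), Rational(2775247, 4602405)) = Add(Mul(2011995, Pow(Rational(-6699, 1675), -1)), Rational(2775247, 4602405)) = Add(Mul(2011995, Rational(-1675, 6699)), Rational(2775247, 4602405)) = Add(Rational(-1123363875, 2233), Rational(2775247, 4602405)) = Rational(-5170169317992824, 10277170365)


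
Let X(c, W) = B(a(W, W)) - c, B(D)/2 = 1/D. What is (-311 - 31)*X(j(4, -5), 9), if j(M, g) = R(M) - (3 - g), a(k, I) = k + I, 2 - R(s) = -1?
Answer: -1748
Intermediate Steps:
R(s) = 3 (R(s) = 2 - 1*(-1) = 2 + 1 = 3)
a(k, I) = I + k
B(D) = 2/D
j(M, g) = g (j(M, g) = 3 - (3 - g) = 3 + (-3 + g) = g)
X(c, W) = 1/W - c (X(c, W) = 2/(W + W) - c = 2/((2*W)) - c = 2*(1/(2*W)) - c = 1/W - c)
(-311 - 31)*X(j(4, -5), 9) = (-311 - 31)*(1/9 - 1*(-5)) = -342*(1/9 + 5) = -342*46/9 = -1748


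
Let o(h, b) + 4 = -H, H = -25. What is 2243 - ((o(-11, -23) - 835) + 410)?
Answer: 2647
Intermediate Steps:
o(h, b) = 21 (o(h, b) = -4 - 1*(-25) = -4 + 25 = 21)
2243 - ((o(-11, -23) - 835) + 410) = 2243 - ((21 - 835) + 410) = 2243 - (-814 + 410) = 2243 - 1*(-404) = 2243 + 404 = 2647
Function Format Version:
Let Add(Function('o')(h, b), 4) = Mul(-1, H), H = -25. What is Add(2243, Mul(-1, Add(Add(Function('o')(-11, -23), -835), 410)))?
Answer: 2647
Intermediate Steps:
Function('o')(h, b) = 21 (Function('o')(h, b) = Add(-4, Mul(-1, -25)) = Add(-4, 25) = 21)
Add(2243, Mul(-1, Add(Add(Function('o')(-11, -23), -835), 410))) = Add(2243, Mul(-1, Add(Add(21, -835), 410))) = Add(2243, Mul(-1, Add(-814, 410))) = Add(2243, Mul(-1, -404)) = Add(2243, 404) = 2647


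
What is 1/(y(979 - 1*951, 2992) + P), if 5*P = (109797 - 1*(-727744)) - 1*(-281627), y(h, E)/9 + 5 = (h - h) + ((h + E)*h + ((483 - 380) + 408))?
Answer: 5/4947138 ≈ 1.0107e-6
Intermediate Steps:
y(h, E) = 4554 + 9*h*(E + h) (y(h, E) = -45 + 9*((h - h) + ((h + E)*h + ((483 - 380) + 408))) = -45 + 9*(0 + ((E + h)*h + (103 + 408))) = -45 + 9*(0 + (h*(E + h) + 511)) = -45 + 9*(0 + (511 + h*(E + h))) = -45 + 9*(511 + h*(E + h)) = -45 + (4599 + 9*h*(E + h)) = 4554 + 9*h*(E + h))
P = 1119168/5 (P = ((109797 - 1*(-727744)) - 1*(-281627))/5 = ((109797 + 727744) + 281627)/5 = (837541 + 281627)/5 = (⅕)*1119168 = 1119168/5 ≈ 2.2383e+5)
1/(y(979 - 1*951, 2992) + P) = 1/((4554 + 9*(979 - 1*951)² + 9*2992*(979 - 1*951)) + 1119168/5) = 1/((4554 + 9*(979 - 951)² + 9*2992*(979 - 951)) + 1119168/5) = 1/((4554 + 9*28² + 9*2992*28) + 1119168/5) = 1/((4554 + 9*784 + 753984) + 1119168/5) = 1/((4554 + 7056 + 753984) + 1119168/5) = 1/(765594 + 1119168/5) = 1/(4947138/5) = 5/4947138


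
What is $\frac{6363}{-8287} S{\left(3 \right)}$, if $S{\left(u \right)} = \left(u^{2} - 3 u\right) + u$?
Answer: $- \frac{19089}{8287} \approx -2.3035$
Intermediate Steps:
$S{\left(u \right)} = u^{2} - 2 u$
$\frac{6363}{-8287} S{\left(3 \right)} = \frac{6363}{-8287} \cdot 3 \left(-2 + 3\right) = 6363 \left(- \frac{1}{8287}\right) 3 \cdot 1 = \left(- \frac{6363}{8287}\right) 3 = - \frac{19089}{8287}$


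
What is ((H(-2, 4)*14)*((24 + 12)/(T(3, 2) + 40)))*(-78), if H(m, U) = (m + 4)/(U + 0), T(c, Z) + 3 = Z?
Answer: -504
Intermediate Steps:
T(c, Z) = -3 + Z
H(m, U) = (4 + m)/U
((H(-2, 4)*14)*((24 + 12)/(T(3, 2) + 40)))*(-78) = ((((4 - 2)/4)*14)*((24 + 12)/((-3 + 2) + 40)))*(-78) = ((((¼)*2)*14)*(36/(-1 + 40)))*(-78) = (((½)*14)*(36/39))*(-78) = (7*(36*(1/39)))*(-78) = (7*(12/13))*(-78) = (84/13)*(-78) = -504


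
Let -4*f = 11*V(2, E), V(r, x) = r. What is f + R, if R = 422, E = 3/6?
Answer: 833/2 ≈ 416.50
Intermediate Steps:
E = ½ (E = 3*(⅙) = ½ ≈ 0.50000)
f = -11/2 (f = -11*2/4 = -¼*22 = -11/2 ≈ -5.5000)
f + R = -11/2 + 422 = 833/2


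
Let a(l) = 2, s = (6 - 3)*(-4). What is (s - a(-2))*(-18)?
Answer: 252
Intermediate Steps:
s = -12 (s = 3*(-4) = -12)
(s - a(-2))*(-18) = (-12 - 1*2)*(-18) = (-12 - 2)*(-18) = -14*(-18) = 252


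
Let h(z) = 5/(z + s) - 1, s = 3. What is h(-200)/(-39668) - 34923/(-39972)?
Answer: 22743100871/26030419276 ≈ 0.87371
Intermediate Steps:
h(z) = -1 + 5/(3 + z) (h(z) = 5/(z + 3) - 1 = 5/(3 + z) - 1 = -1 + 5/(3 + z))
h(-200)/(-39668) - 34923/(-39972) = ((2 - 1*(-200))/(3 - 200))/(-39668) - 34923/(-39972) = ((2 + 200)/(-197))*(-1/39668) - 34923*(-1/39972) = -1/197*202*(-1/39668) + 11641/13324 = -202/197*(-1/39668) + 11641/13324 = 101/3907298 + 11641/13324 = 22743100871/26030419276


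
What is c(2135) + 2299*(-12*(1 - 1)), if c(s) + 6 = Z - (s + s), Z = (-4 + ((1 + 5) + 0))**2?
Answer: -4272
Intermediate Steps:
Z = 4 (Z = (-4 + (6 + 0))**2 = (-4 + 6)**2 = 2**2 = 4)
c(s) = -2 - 2*s (c(s) = -6 + (4 - (s + s)) = -6 + (4 - 2*s) = -2 - 2*s)
c(2135) + 2299*(-12*(1 - 1)) = (-2 - 2*2135) + 2299*(-12*(1 - 1)) = (-2 - 4270) + 2299*(-12*0) = -4272 + 2299*0 = -4272 + 0 = -4272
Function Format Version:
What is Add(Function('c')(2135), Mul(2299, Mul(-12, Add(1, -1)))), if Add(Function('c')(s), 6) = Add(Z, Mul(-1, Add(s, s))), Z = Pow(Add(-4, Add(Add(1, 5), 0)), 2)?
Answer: -4272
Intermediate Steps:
Z = 4 (Z = Pow(Add(-4, Add(6, 0)), 2) = Pow(Add(-4, 6), 2) = Pow(2, 2) = 4)
Function('c')(s) = Add(-2, Mul(-2, s)) (Function('c')(s) = Add(-6, Add(4, Mul(-1, Add(s, s)))) = Add(-6, Add(4, Mul(-1, Mul(2, s)))) = Add(-6, Add(4, Mul(-2, s))) = Add(-2, Mul(-2, s)))
Add(Function('c')(2135), Mul(2299, Mul(-12, Add(1, -1)))) = Add(Add(-2, Mul(-2, 2135)), Mul(2299, Mul(-12, Add(1, -1)))) = Add(Add(-2, -4270), Mul(2299, Mul(-12, 0))) = Add(-4272, Mul(2299, 0)) = Add(-4272, 0) = -4272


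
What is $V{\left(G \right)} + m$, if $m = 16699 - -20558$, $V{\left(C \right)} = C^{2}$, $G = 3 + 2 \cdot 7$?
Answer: $37546$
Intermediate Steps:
$G = 17$ ($G = 3 + 14 = 17$)
$m = 37257$ ($m = 16699 + 20558 = 37257$)
$V{\left(G \right)} + m = 17^{2} + 37257 = 289 + 37257 = 37546$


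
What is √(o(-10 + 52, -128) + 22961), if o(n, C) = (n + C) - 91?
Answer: 16*√89 ≈ 150.94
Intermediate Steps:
o(n, C) = -91 + C + n (o(n, C) = (C + n) - 91 = -91 + C + n)
√(o(-10 + 52, -128) + 22961) = √((-91 - 128 + (-10 + 52)) + 22961) = √((-91 - 128 + 42) + 22961) = √(-177 + 22961) = √22784 = 16*√89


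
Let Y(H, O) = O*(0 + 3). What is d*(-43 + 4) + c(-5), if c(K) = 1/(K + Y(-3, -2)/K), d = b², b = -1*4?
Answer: -11861/19 ≈ -624.26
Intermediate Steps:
b = -4
Y(H, O) = 3*O (Y(H, O) = O*3 = 3*O)
d = 16 (d = (-4)² = 16)
c(K) = 1/(K - 6/K) (c(K) = 1/(K + (3*(-2))/K) = 1/(K - 6/K))
d*(-43 + 4) + c(-5) = 16*(-43 + 4) - 5/(-6 + (-5)²) = 16*(-39) - 5/(-6 + 25) = -624 - 5/19 = -11861/19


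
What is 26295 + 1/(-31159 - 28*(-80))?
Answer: 760425104/28919 ≈ 26295.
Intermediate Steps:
26295 + 1/(-31159 - 28*(-80)) = 26295 + 1/(-31159 + 2240) = 26295 + 1/(-28919) = 26295 - 1/28919 = 760425104/28919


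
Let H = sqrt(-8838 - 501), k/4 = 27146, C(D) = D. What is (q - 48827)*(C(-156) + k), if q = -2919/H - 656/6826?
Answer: -18069187796212/3413 + 105500444*I*sqrt(9339)/3113 ≈ -5.2942e+9 + 3.2751e+6*I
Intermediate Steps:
k = 108584 (k = 4*27146 = 108584)
H = I*sqrt(9339) (H = sqrt(-9339) = I*sqrt(9339) ≈ 96.639*I)
q = -328/3413 + 973*I*sqrt(9339)/3113 (q = -2919*(-I*sqrt(9339)/9339) - 656/6826 = -(-973)*I*sqrt(9339)/3113 - 656*1/6826 = 973*I*sqrt(9339)/3113 - 328/3413 = -328/3413 + 973*I*sqrt(9339)/3113 ≈ -0.096103 + 30.205*I)
(q - 48827)*(C(-156) + k) = ((-328/3413 + 973*I*sqrt(9339)/3113) - 48827)*(-156 + 108584) = (-166646879/3413 + 973*I*sqrt(9339)/3113)*108428 = -18069187796212/3413 + 105500444*I*sqrt(9339)/3113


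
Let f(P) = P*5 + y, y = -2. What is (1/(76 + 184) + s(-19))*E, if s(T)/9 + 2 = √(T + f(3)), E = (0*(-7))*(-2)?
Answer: 0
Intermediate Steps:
E = 0 (E = 0*(-2) = 0)
f(P) = -2 + 5*P (f(P) = P*5 - 2 = 5*P - 2 = -2 + 5*P)
s(T) = -18 + 9*√(13 + T) (s(T) = -18 + 9*√(T + (-2 + 5*3)) = -18 + 9*√(T + (-2 + 15)) = -18 + 9*√(T + 13) = -18 + 9*√(13 + T))
(1/(76 + 184) + s(-19))*E = (1/(76 + 184) + (-18 + 9*√(13 - 19)))*0 = (1/260 + (-18 + 9*√(-6)))*0 = (1/260 + (-18 + 9*(I*√6)))*0 = (1/260 + (-18 + 9*I*√6))*0 = (-4679/260 + 9*I*√6)*0 = 0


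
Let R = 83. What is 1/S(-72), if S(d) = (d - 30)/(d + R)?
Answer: -11/102 ≈ -0.10784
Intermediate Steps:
S(d) = (-30 + d)/(83 + d) (S(d) = (d - 30)/(d + 83) = (-30 + d)/(83 + d))
1/S(-72) = 1/((-30 - 72)/(83 - 72)) = 1/(-102/11) = -11/102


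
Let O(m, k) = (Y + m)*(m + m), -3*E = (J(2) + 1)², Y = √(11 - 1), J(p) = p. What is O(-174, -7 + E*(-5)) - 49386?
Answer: 11166 - 348*√10 ≈ 10066.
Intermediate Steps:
Y = √10 ≈ 3.1623
E = -3 (E = -(2 + 1)²/3 = -⅓*3² = -⅓*9 = -3)
O(m, k) = 2*m*(m + √10) (O(m, k) = (√10 + m)*(m + m) = (m + √10)*(2*m) = 2*m*(m + √10))
O(-174, -7 + E*(-5)) - 49386 = 2*(-174)*(-174 + √10) - 49386 = (60552 - 348*√10) - 49386 = 11166 - 348*√10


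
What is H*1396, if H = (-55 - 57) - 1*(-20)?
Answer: -128432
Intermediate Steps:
H = -92 (H = -112 + 20 = -92)
H*1396 = -92*1396 = -128432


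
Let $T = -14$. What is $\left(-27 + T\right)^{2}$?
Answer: $1681$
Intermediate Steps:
$\left(-27 + T\right)^{2} = \left(-27 - 14\right)^{2} = \left(-41\right)^{2} = 1681$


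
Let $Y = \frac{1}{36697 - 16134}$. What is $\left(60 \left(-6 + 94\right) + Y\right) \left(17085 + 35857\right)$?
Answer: $\frac{5748052759822}{20563} \approx 2.7953 \cdot 10^{8}$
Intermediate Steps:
$Y = \frac{1}{20563} \approx 4.8631 \cdot 10^{-5}$
$\left(60 \left(-6 + 94\right) + Y\right) \left(17085 + 35857\right) = \left(60 \left(-6 + 94\right) + \frac{1}{20563}\right) \left(17085 + 35857\right) = \left(60 \cdot 88 + \frac{1}{20563}\right) 52942 = \left(5280 + \frac{1}{20563}\right) 52942 = \frac{108572641}{20563} \cdot 52942 = \frac{5748052759822}{20563}$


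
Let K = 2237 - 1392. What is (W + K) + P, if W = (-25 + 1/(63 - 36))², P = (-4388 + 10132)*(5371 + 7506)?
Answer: 53921911033/729 ≈ 7.3967e+7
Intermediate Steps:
P = 73965488 (P = 5744*12877 = 73965488)
K = 845
W = 454276/729 (W = (-25 + 1/27)² = (-674/27)² = 454276/729 ≈ 623.15)
(W + K) + P = (454276/729 + 845) + 73965488 = 1070281/729 + 73965488 = 53921911033/729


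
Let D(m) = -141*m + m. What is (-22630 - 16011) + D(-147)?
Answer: -18061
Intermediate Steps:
D(m) = -140*m
(-22630 - 16011) + D(-147) = (-22630 - 16011) - 140*(-147) = -38641 + 20580 = -18061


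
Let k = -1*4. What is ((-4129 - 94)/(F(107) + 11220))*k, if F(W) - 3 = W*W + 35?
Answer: 16892/22707 ≈ 0.74391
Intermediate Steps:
F(W) = 38 + W**2 (F(W) = 3 + (W*W + 35) = 3 + (W**2 + 35) = 3 + (35 + W**2) = 38 + W**2)
k = -4
((-4129 - 94)/(F(107) + 11220))*k = ((-4129 - 94)/((38 + 107**2) + 11220))*(-4) = -4223/((38 + 11449) + 11220)*(-4) = -4223/(11487 + 11220)*(-4) = -4223/22707*(-4) = 16892/22707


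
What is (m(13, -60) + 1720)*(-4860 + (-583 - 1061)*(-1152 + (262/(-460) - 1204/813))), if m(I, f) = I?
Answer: 102206474699626/31165 ≈ 3.2795e+9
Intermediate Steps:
(m(13, -60) + 1720)*(-4860 + (-583 - 1061)*(-1152 + (262/(-460) - 1204/813))) = (13 + 1720)*(-4860 + (-583 - 1061)*(-1152 + (262/(-460) - 1204/813))) = 1733*(-4860 - 1644*(-1152 + (262*(-1/460) - 1204*1/813))) = 1733*(-4860 - 1644*(-1152 + (-131/230 - 1204/813))) = 1733*(-4860 - 1644*(-1152 - 383423/186990)) = 1733*(-4860 - 1644*(-215795903/186990)) = 1733*(-4860 + 59128077422/31165) = 1733*(58976615522/31165) = 102206474699626/31165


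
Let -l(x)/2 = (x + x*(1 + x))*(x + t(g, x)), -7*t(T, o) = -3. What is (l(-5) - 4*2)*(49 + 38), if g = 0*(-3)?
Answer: 78648/7 ≈ 11235.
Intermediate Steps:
g = 0
t(T, o) = 3/7 (t(T, o) = -⅐*(-3) = 3/7)
l(x) = -2*(3/7 + x)*(x + x*(1 + x)) (l(x) = -2*(x + x*(1 + x))*(x + 3/7) = -2*(x + x*(1 + x))*(3/7 + x) = -2*(3/7 + x)*(x + x*(1 + x)))
(l(-5) - 4*2)*(49 + 38) = (-2/7*(-5)*(6 + 7*(-5)² + 17*(-5)) - 4*2)*(49 + 38) = (-2/7*(-5)*(6 + 7*25 - 85) - 8)*87 = (-2/7*(-5)*(6 + 175 - 85) - 8)*87 = (-2/7*(-5)*96 - 8)*87 = (960/7 - 8)*87 = (904/7)*87 = 78648/7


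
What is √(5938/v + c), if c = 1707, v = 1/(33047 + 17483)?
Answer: √300048847 ≈ 17322.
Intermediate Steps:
v = 1/50530 ≈ 1.9790e-5
√(5938/v + c) = √(5938/(1/50530) + 1707) = √(5938*50530 + 1707) = √(300047140 + 1707) = √300048847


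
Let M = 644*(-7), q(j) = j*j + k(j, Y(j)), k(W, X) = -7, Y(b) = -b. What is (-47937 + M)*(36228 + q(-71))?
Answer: -2163985590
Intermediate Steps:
q(j) = -7 + j**2 (q(j) = j*j - 7 = j**2 - 7 = -7 + j**2)
M = -4508
(-47937 + M)*(36228 + q(-71)) = (-47937 - 4508)*(36228 + (-7 + (-71)**2)) = -52445*(36228 + (-7 + 5041)) = -52445*(36228 + 5034) = -52445*41262 = -2163985590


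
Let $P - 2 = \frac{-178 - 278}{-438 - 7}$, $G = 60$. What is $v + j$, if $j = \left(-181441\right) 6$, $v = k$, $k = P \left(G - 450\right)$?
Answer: $- \frac{96994482}{89} \approx -1.0898 \cdot 10^{6}$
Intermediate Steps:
$P = \frac{1346}{445}$ ($P = 2 + \frac{-178 - 278}{-438 - 7} = 2 - \frac{456}{-445} = 2 - - \frac{456}{445} = 2 + \frac{456}{445} = \frac{1346}{445} \approx 3.0247$)
$k = - \frac{104988}{89}$ ($k = \frac{1346 \left(60 - 450\right)}{445} = \frac{1346}{445} \left(-390\right) = - \frac{104988}{89} \approx -1179.6$)
$v = - \frac{104988}{89} \approx -1179.6$
$j = -1088646$
$v + j = - \frac{104988}{89} - 1088646 = - \frac{96994482}{89}$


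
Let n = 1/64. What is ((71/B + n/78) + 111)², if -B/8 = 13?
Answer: 303275997025/24920064 ≈ 12170.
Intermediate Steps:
B = -104 (B = -8*13 = -104)
n = 1/64 ≈ 0.015625
((71/B + n/78) + 111)² = ((71/(-104) + (1/64)/78) + 111)² = ((71*(-1/104) + (1/64)*(1/78)) + 111)² = ((-71/104 + 1/4992) + 111)² = (-3407/4992 + 111)² = (550705/4992)² = 303275997025/24920064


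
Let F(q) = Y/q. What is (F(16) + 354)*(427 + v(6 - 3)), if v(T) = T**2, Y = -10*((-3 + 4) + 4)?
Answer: 305963/2 ≈ 1.5298e+5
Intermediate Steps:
Y = -50 (Y = -10*(1 + 4) = -10*5 = -50)
F(q) = -50/q
(F(16) + 354)*(427 + v(6 - 3)) = (-50/16 + 354)*(427 + (6 - 3)**2) = (-50*1/16 + 354)*(427 + 3**2) = (-25/8 + 354)*(427 + 9) = (2807/8)*436 = 305963/2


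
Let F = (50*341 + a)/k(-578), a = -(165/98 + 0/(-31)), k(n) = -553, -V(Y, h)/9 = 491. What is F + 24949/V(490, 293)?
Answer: -8735064071/239483286 ≈ -36.475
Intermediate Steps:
V(Y, h) = -4419 (V(Y, h) = -9*491 = -4419)
a = -165/98 (a = -(165*(1/98) + 0*(-1/31)) = -(165/98 + 0) = -1*165/98 = -165/98 ≈ -1.6837)
F = -1670735/54194 (F = (50*341 - 165/98)/(-553) = (17050 - 165/98)*(-1/553) = (1670735/98)*(-1/553) = -1670735/54194 ≈ -30.829)
F + 24949/V(490, 293) = -1670735/54194 + 24949/(-4419) = -1670735/54194 + 24949*(-1/4419) = -1670735/54194 - 24949/4419 = -8735064071/239483286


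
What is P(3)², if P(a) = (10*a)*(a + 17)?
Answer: 360000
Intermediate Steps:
P(a) = 10*a*(17 + a) (P(a) = (10*a)*(17 + a) = 10*a*(17 + a))
P(3)² = (10*3*(17 + 3))² = (10*3*20)² = 600² = 360000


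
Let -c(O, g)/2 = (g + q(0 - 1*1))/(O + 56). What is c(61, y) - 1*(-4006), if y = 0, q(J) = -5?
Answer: 468712/117 ≈ 4006.1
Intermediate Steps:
c(O, g) = -2*(-5 + g)/(56 + O) (c(O, g) = -2*(g - 5)/(O + 56) = -2*(-5 + g)/(56 + O))
c(61, y) - 1*(-4006) = 2*(5 - 1*0)/(56 + 61) - 1*(-4006) = 2*(5 + 0)/117 + 4006 = 2*(1/117)*5 + 4006 = 10/117 + 4006 = 468712/117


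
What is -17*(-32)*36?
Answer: 19584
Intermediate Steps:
-17*(-32)*36 = 544*36 = 19584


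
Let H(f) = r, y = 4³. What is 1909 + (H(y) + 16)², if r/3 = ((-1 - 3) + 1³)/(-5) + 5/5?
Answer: 58541/25 ≈ 2341.6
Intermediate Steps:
y = 64
r = 24/5 (r = 3*(((-1 - 3) + 1³)/(-5) + 5/5) = 3*((-4 + 1)*(-⅕) + 5*(⅕)) = 3*(-3*(-⅕) + 1) = 3*(⅗ + 1) = 3*(8/5) = 24/5 ≈ 4.8000)
H(f) = 24/5
1909 + (H(y) + 16)² = 1909 + (24/5 + 16)² = 1909 + (104/5)² = 1909 + 10816/25 = 58541/25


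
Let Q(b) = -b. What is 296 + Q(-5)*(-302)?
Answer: -1214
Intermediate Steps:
296 + Q(-5)*(-302) = 296 - 1*(-5)*(-302) = 296 + 5*(-302) = 296 - 1510 = -1214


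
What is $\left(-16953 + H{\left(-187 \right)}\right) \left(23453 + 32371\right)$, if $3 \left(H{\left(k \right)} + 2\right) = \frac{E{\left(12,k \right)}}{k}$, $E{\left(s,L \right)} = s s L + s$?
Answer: $- \frac{176493884112}{187} \approx -9.4382 \cdot 10^{8}$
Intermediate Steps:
$E{\left(s,L \right)} = s + L s^{2}$ ($E{\left(s,L \right)} = s^{2} L + s = L s^{2} + s = s + L s^{2}$)
$H{\left(k \right)} = -2 + \frac{12 + 144 k}{3 k}$ ($H{\left(k \right)} = -2 + \frac{12 \left(1 + k 12\right) \frac{1}{k}}{3} = -2 + \frac{12 \left(1 + 12 k\right) \frac{1}{k}}{3} = -2 + \frac{\left(12 + 144 k\right) \frac{1}{k}}{3} = -2 + \frac{\frac{1}{k} \left(12 + 144 k\right)}{3} = -2 + \frac{12 + 144 k}{3 k}$)
$\left(-16953 + H{\left(-187 \right)}\right) \left(23453 + 32371\right) = \left(-16953 + \left(46 + \frac{4}{-187}\right)\right) \left(23453 + 32371\right) = \left(-16953 + \left(46 + 4 \left(- \frac{1}{187}\right)\right)\right) 55824 = \left(-16953 + \left(46 - \frac{4}{187}\right)\right) 55824 = \left(-16953 + \frac{8598}{187}\right) 55824 = \left(- \frac{3161613}{187}\right) 55824 = - \frac{176493884112}{187}$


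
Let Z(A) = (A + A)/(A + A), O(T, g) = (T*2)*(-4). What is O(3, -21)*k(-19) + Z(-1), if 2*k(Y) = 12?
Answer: -143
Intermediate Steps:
O(T, g) = -8*T (O(T, g) = (2*T)*(-4) = -8*T)
Z(A) = 1 (Z(A) = (2*A)/((2*A)) = (2*A)*(1/(2*A)) = 1)
k(Y) = 6 (k(Y) = (½)*12 = 6)
O(3, -21)*k(-19) + Z(-1) = -8*3*6 + 1 = -24*6 + 1 = -144 + 1 = -143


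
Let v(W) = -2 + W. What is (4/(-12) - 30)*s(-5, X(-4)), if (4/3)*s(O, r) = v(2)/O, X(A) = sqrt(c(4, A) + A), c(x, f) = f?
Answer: 0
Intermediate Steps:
X(A) = sqrt(2)*sqrt(A) (X(A) = sqrt(A + A) = sqrt(2*A) = sqrt(2)*sqrt(A))
s(O, r) = 0 (s(O, r) = 3*((-2 + 2)/O)/4 = 3*(0/O)/4 = (3/4)*0 = 0)
(4/(-12) - 30)*s(-5, X(-4)) = (4/(-12) - 30)*0 = (4*(-1/12) - 30)*0 = (-1/3 - 30)*0 = -91/3*0 = 0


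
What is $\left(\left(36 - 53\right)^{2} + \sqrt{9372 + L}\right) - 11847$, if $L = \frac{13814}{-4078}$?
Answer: $-11558 + \frac{7 \sqrt{794902111}}{2039} \approx -11461.0$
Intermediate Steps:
$L = - \frac{6907}{2039}$ ($L = 13814 \left(- \frac{1}{4078}\right) = - \frac{6907}{2039} \approx -3.3874$)
$\left(\left(36 - 53\right)^{2} + \sqrt{9372 + L}\right) - 11847 = \left(\left(36 - 53\right)^{2} + \sqrt{9372 - \frac{6907}{2039}}\right) - 11847 = \left(\left(-17\right)^{2} + \sqrt{\frac{19102601}{2039}}\right) - 11847 = \left(289 + \frac{7 \sqrt{794902111}}{2039}\right) - 11847 = -11558 + \frac{7 \sqrt{794902111}}{2039}$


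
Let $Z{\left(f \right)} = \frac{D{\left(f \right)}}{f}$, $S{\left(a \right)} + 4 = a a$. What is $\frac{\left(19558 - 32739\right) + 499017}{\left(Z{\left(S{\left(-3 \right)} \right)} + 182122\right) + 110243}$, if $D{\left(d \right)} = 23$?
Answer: $\frac{607295}{365462} \approx 1.6617$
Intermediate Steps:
$S{\left(a \right)} = -4 + a^{2}$ ($S{\left(a \right)} = -4 + a a = -4 + a^{2}$)
$Z{\left(f \right)} = \frac{23}{f}$
$\frac{\left(19558 - 32739\right) + 499017}{\left(Z{\left(S{\left(-3 \right)} \right)} + 182122\right) + 110243} = \frac{\left(19558 - 32739\right) + 499017}{\left(\frac{23}{-4 + \left(-3\right)^{2}} + 182122\right) + 110243} = \frac{\left(19558 - 32739\right) + 499017}{\left(\frac{23}{-4 + 9} + 182122\right) + 110243} = \frac{-13181 + 499017}{\left(\frac{23}{5} + 182122\right) + 110243} = \frac{485836}{\left(23 \cdot \frac{1}{5} + 182122\right) + 110243} = \frac{485836}{\left(\frac{23}{5} + 182122\right) + 110243} = \frac{485836}{\frac{910633}{5} + 110243} = \frac{485836}{\frac{1461848}{5}} = 485836 \cdot \frac{5}{1461848} = \frac{607295}{365462}$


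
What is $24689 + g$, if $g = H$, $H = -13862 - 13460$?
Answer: $-2633$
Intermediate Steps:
$H = -27322$ ($H = -13862 - 13460 = -27322$)
$g = -27322$
$24689 + g = 24689 - 27322 = -2633$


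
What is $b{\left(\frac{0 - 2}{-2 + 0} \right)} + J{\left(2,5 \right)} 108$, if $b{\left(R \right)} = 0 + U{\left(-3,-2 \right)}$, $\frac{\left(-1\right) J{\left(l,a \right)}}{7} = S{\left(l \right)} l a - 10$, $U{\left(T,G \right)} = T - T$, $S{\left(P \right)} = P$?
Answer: $-7560$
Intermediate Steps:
$U{\left(T,G \right)} = 0$
$J{\left(l,a \right)} = 70 - 7 a l^{2}$ ($J{\left(l,a \right)} = - 7 \left(l l a - 10\right) = - 7 \left(l^{2} a - 10\right) = - 7 \left(a l^{2} - 10\right) = - 7 \left(-10 + a l^{2}\right) = 70 - 7 a l^{2}$)
$b{\left(R \right)} = 0$ ($b{\left(R \right)} = 0 + 0 = 0$)
$b{\left(\frac{0 - 2}{-2 + 0} \right)} + J{\left(2,5 \right)} 108 = 0 + \left(70 - 35 \cdot 2^{2}\right) 108 = 0 + \left(70 - 35 \cdot 4\right) 108 = 0 + \left(70 - 140\right) 108 = 0 - 7560 = -7560$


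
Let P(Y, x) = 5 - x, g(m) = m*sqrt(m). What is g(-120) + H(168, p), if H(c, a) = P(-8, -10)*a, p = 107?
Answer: 1605 - 240*I*sqrt(30) ≈ 1605.0 - 1314.5*I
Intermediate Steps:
g(m) = m**(3/2)
H(c, a) = 15*a (H(c, a) = (5 - 1*(-10))*a = (5 + 10)*a = 15*a)
g(-120) + H(168, p) = (-120)**(3/2) + 15*107 = -240*I*sqrt(30) + 1605 = 1605 - 240*I*sqrt(30)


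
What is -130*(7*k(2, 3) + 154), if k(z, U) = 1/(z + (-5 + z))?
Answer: -19110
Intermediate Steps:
k(z, U) = 1/(-5 + 2*z)
-130*(7*k(2, 3) + 154) = -130*(7/(-5 + 2*2) + 154) = -130*(7/(-5 + 4) + 154) = -130*(7/(-1) + 154) = -130*(7*(-1) + 154) = -130*(-7 + 154) = -130*147 = -19110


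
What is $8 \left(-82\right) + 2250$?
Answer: $1594$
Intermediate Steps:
$8 \left(-82\right) + 2250 = -656 + 2250 = 1594$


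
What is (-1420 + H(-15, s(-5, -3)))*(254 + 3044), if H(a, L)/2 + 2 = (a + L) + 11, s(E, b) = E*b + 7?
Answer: -4577624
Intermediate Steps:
s(E, b) = 7 + E*b
H(a, L) = 18 + 2*L + 2*a (H(a, L) = -4 + 2*((a + L) + 11) = -4 + 2*((L + a) + 11) = -4 + 2*(11 + L + a) = -4 + (22 + 2*L + 2*a) = 18 + 2*L + 2*a)
(-1420 + H(-15, s(-5, -3)))*(254 + 3044) = (-1420 + (18 + 2*(7 - 5*(-3)) + 2*(-15)))*(254 + 3044) = (-1420 + (18 + 2*(7 + 15) - 30))*3298 = (-1420 + (18 + 2*22 - 30))*3298 = (-1420 + (18 + 44 - 30))*3298 = (-1420 + 32)*3298 = -1388*3298 = -4577624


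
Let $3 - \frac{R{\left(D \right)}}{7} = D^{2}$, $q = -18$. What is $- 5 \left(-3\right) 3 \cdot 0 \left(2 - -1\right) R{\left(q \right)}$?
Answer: $0$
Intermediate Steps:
$R{\left(D \right)} = 21 - 7 D^{2}$
$- 5 \left(-3\right) 3 \cdot 0 \left(2 - -1\right) R{\left(q \right)} = - 5 \left(-3\right) 3 \cdot 0 \left(2 - -1\right) \left(21 - 7 \left(-18\right)^{2}\right) = - 5 \left(\left(-9\right) 0\right) \left(2 + 1\right) \left(21 - 2268\right) = \left(-5\right) 0 \cdot 3 \left(21 - 2268\right) = 0 \cdot 3 \left(-2247\right) = 0 \left(-2247\right) = 0$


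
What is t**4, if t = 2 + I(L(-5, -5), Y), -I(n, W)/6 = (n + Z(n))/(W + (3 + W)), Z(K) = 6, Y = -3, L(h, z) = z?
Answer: 256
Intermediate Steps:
I(n, W) = -6*(6 + n)/(3 + 2*W) (I(n, W) = -6*(n + 6)/(W + (3 + W)) = -6*(6 + n)/(3 + 2*W))
t = 4 (t = 2 + 6*(-6 - 1*(-5))/(3 + 2*(-3)) = 2 + 6*(-6 + 5)/(3 - 6) = 2 + 6*(-1)/(-3) = 2 + 6*(-1/3)*(-1) = 2 + 2 = 4)
t**4 = 4**4 = 256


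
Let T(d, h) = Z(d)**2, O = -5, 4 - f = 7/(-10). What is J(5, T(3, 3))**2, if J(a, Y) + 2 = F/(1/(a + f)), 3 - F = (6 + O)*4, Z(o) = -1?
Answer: 13689/100 ≈ 136.89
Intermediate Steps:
f = 47/10 (f = 4 - 7/(-10) = 4 - 7*(-1)/10 = 4 - 1*(-7/10) = 4 + 7/10 = 47/10 ≈ 4.7000)
T(d, h) = 1 (T(d, h) = (-1)**2 = 1)
F = -1 (F = 3 - (6 - 5)*4 = 3 - 4 = -1)
J(a, Y) = -67/10 - a (J(a, Y) = -2 - 1/(1/(a + 47/10)) = -2 - 1/(1/(47/10 + a)) = -2 - (47/10 + a) = -2 + (-47/10 - a) = -67/10 - a)
J(5, T(3, 3))**2 = (-67/10 - 1*5)**2 = (-67/10 - 5)**2 = (-117/10)**2 = 13689/100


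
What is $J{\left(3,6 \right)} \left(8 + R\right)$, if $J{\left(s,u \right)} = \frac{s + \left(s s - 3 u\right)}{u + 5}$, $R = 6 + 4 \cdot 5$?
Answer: $- \frac{204}{11} \approx -18.545$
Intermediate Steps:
$R = 26$ ($R = 6 + 20 = 26$)
$J{\left(s,u \right)} = \frac{s + s^{2} - 3 u}{5 + u}$ ($J{\left(s,u \right)} = \frac{s + \left(s^{2} - 3 u\right)}{5 + u} = \frac{s + s^{2} - 3 u}{5 + u}$)
$J{\left(3,6 \right)} \left(8 + R\right) = \frac{3 + 3^{2} - 18}{5 + 6} \left(8 + 26\right) = \frac{3 + 9 - 18}{11} \cdot 34 = \frac{1}{11} \left(-6\right) 34 = \left(- \frac{6}{11}\right) 34 = - \frac{204}{11}$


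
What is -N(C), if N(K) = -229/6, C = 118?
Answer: 229/6 ≈ 38.167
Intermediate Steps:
N(K) = -229/6 (N(K) = -229*⅙ = -229/6)
-N(C) = -1*(-229/6) = 229/6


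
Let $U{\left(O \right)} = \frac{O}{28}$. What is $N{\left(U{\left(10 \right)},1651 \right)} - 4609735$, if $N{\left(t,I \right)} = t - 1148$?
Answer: $- \frac{64552357}{14} \approx -4.6109 \cdot 10^{6}$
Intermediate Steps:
$U{\left(O \right)} = \frac{O}{28}$ ($U{\left(O \right)} = O \frac{1}{28} = \frac{O}{28}$)
$N{\left(t,I \right)} = -1148 + t$
$N{\left(U{\left(10 \right)},1651 \right)} - 4609735 = \left(-1148 + \frac{1}{28} \cdot 10\right) - 4609735 = \left(-1148 + \frac{5}{14}\right) - 4609735 = - \frac{16067}{14} - 4609735 = - \frac{64552357}{14}$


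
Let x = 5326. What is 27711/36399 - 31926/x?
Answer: -169080948/32310179 ≈ -5.2331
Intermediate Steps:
27711/36399 - 31926/x = 27711/36399 - 31926/5326 = 27711*(1/36399) - 31926*1/5326 = 9237/12133 - 15963/2663 = -169080948/32310179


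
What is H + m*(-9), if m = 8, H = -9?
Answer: -81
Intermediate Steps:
H + m*(-9) = -9 + 8*(-9) = -9 - 72 = -81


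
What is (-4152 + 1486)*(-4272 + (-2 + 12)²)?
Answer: 11122552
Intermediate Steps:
(-4152 + 1486)*(-4272 + (-2 + 12)²) = -2666*(-4272 + 10²) = -2666*(-4272 + 100) = -2666*(-4172) = 11122552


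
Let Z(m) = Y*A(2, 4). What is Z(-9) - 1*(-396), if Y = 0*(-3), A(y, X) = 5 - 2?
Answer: 396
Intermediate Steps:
A(y, X) = 3
Y = 0
Z(m) = 0 (Z(m) = 0*3 = 0)
Z(-9) - 1*(-396) = 0 - 1*(-396) = 0 + 396 = 396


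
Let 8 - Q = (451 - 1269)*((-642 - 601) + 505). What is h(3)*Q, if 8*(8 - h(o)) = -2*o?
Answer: -5282165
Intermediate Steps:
h(o) = 8 + o/4 (h(o) = 8 - (-1)*o/4 = 8 + o/4)
Q = -603676 (Q = 8 - (451 - 1269)*((-642 - 601) + 505) = 8 - (-818)*(-1243 + 505) = 8 - (-818)*(-738) = 8 - 1*603684 = 8 - 603684 = -603676)
h(3)*Q = (8 + (¼)*3)*(-603676) = (8 + ¾)*(-603676) = (35/4)*(-603676) = -5282165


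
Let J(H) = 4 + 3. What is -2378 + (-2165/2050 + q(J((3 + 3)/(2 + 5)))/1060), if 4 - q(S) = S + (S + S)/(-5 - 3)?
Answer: -413575317/173840 ≈ -2379.1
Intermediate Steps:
J(H) = 7
q(S) = 4 - 3*S/4 (q(S) = 4 - (S + (S + S)/(-5 - 3)) = 4 - (S + (2*S)/(-8)) = 4 - (S + (2*S)*(-⅛)) = 4 - (S - S/4) = 4 - 3*S/4)
-2378 + (-2165/2050 + q(J((3 + 3)/(2 + 5)))/1060) = -2378 + (-2165/2050 + (4 - ¾*7)/1060) = -2378 + (-2165*1/2050 + (4 - 21/4)*(1/1060)) = -2378 + (-433/410 - 5/4*1/1060) = -2378 + (-433/410 - 1/848) = -2378 - 183797/173840 = -413575317/173840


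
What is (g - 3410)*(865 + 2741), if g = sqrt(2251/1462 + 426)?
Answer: -12296460 + 1803*sqrt(913842106)/731 ≈ -1.2222e+7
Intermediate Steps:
g = sqrt(913842106)/1462 (g = sqrt(2251*(1/1462) + 426) = sqrt(2251/1462 + 426) = sqrt(625063/1462) = sqrt(913842106)/1462 ≈ 20.677)
(g - 3410)*(865 + 2741) = (sqrt(913842106)/1462 - 3410)*(865 + 2741) = (-3410 + sqrt(913842106)/1462)*3606 = -12296460 + 1803*sqrt(913842106)/731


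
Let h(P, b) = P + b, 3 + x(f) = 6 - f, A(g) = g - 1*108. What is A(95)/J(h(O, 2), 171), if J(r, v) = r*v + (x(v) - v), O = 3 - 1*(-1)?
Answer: -13/687 ≈ -0.018923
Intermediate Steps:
A(g) = -108 + g (A(g) = g - 108 = -108 + g)
O = 4 (O = 3 + 1 = 4)
x(f) = 3 - f (x(f) = -3 + (6 - f) = 3 - f)
J(r, v) = 3 - 2*v + r*v (J(r, v) = r*v + ((3 - v) - v) = r*v + (3 - 2*v) = 3 - 2*v + r*v)
A(95)/J(h(O, 2), 171) = (-108 + 95)/(3 - 2*171 + (4 + 2)*171) = -13/(3 - 342 + 6*171) = -13/(3 - 342 + 1026) = -13/687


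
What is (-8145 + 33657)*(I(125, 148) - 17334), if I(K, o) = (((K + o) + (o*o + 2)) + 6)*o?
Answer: 83323365552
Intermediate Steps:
I(K, o) = o*(8 + K + o + o**2) (I(K, o) = (((K + o) + (o**2 + 2)) + 6)*o = (((K + o) + (2 + o**2)) + 6)*o = ((2 + K + o + o**2) + 6)*o = (8 + K + o + o**2)*o = o*(8 + K + o + o**2))
(-8145 + 33657)*(I(125, 148) - 17334) = (-8145 + 33657)*(148*(8 + 125 + 148 + 148**2) - 17334) = 25512*(148*(8 + 125 + 148 + 21904) - 17334) = 25512*(148*22185 - 17334) = 25512*(3283380 - 17334) = 25512*3266046 = 83323365552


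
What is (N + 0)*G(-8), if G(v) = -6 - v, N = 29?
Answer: 58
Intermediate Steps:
(N + 0)*G(-8) = (29 + 0)*(-6 - 1*(-8)) = 29*(-6 + 8) = 29*2 = 58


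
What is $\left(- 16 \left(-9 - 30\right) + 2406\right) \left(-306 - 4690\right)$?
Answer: $-15137880$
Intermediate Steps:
$\left(- 16 \left(-9 - 30\right) + 2406\right) \left(-306 - 4690\right) = \left(\left(-16\right) \left(-39\right) + 2406\right) \left(-4996\right) = \left(624 + 2406\right) \left(-4996\right) = 3030 \left(-4996\right) = -15137880$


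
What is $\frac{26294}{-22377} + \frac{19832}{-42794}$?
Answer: $- \frac{784503050}{478800669} \approx -1.6385$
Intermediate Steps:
$\frac{26294}{-22377} + \frac{19832}{-42794} = 26294 \left(- \frac{1}{22377}\right) + 19832 \left(- \frac{1}{42794}\right) = - \frac{26294}{22377} - \frac{9916}{21397} = - \frac{784503050}{478800669}$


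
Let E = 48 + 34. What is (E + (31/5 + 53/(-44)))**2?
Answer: 366301321/48400 ≈ 7568.2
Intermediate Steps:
E = 82
(E + (31/5 + 53/(-44)))**2 = (82 + (31/5 + 53/(-44)))**2 = (82 + (31*(1/5) + 53*(-1/44)))**2 = (82 + (31/5 - 53/44))**2 = (82 + 1099/220)**2 = (19139/220)**2 = 366301321/48400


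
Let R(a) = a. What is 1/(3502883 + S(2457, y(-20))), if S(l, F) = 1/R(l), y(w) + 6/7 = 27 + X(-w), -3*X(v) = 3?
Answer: 2457/8606583532 ≈ 2.8548e-7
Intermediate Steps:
X(v) = -1 (X(v) = -⅓*3 = -1)
y(w) = 176/7 (y(w) = -6/7 + (27 - 1) = -6/7 + 26 = 176/7)
S(l, F) = 1/l
1/(3502883 + S(2457, y(-20))) = 1/(3502883 + 1/2457) = 1/(8606583532/2457) = 2457/8606583532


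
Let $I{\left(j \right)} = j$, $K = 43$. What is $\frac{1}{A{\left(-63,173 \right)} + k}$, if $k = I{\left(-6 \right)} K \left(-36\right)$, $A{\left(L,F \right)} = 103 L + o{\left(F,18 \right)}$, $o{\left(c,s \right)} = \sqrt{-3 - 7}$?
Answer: $\frac{2799}{7834411} - \frac{i \sqrt{10}}{7834411} \approx 0.00035727 - 4.0364 \cdot 10^{-7} i$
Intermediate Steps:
$o{\left(c,s \right)} = i \sqrt{10}$ ($o{\left(c,s \right)} = \sqrt{-10} = i \sqrt{10}$)
$A{\left(L,F \right)} = 103 L + i \sqrt{10}$
$k = 9288$ ($k = \left(-6\right) 43 \left(-36\right) = \left(-258\right) \left(-36\right) = 9288$)
$\frac{1}{A{\left(-63,173 \right)} + k} = \frac{1}{\left(103 \left(-63\right) + i \sqrt{10}\right) + 9288} = \frac{1}{\left(-6489 + i \sqrt{10}\right) + 9288} = \frac{1}{2799 + i \sqrt{10}}$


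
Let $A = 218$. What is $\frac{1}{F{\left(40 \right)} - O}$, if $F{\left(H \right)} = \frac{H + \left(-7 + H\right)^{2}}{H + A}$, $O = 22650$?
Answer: $- \frac{258}{5842571} \approx -4.4159 \cdot 10^{-5}$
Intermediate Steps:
$F{\left(H \right)} = \frac{H + \left(-7 + H\right)^{2}}{218 + H}$ ($F{\left(H \right)} = \frac{H + \left(-7 + H\right)^{2}}{H + 218} = \frac{H + \left(-7 + H\right)^{2}}{218 + H}$)
$\frac{1}{F{\left(40 \right)} - O} = \frac{1}{\frac{40 + \left(-7 + 40\right)^{2}}{218 + 40} - 22650} = \frac{1}{\frac{40 + 33^{2}}{258} - 22650} = \frac{1}{\frac{40 + 1089}{258} - 22650} = \frac{1}{\frac{1}{258} \cdot 1129 - 22650} = \frac{1}{\frac{1129}{258} - 22650} = \frac{1}{- \frac{5842571}{258}} = - \frac{258}{5842571}$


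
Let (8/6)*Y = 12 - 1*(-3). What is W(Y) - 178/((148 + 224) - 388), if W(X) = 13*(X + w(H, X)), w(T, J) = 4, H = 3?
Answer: 1675/8 ≈ 209.38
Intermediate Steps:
Y = 45/4 (Y = 3*(12 - 1*(-3))/4 = 3*(12 + 3)/4 = (¾)*15 = 45/4 ≈ 11.250)
W(X) = 52 + 13*X (W(X) = 13*(X + 4) = 13*(4 + X) = 52 + 13*X)
W(Y) - 178/((148 + 224) - 388) = (52 + 13*(45/4)) - 178/((148 + 224) - 388) = (52 + 585/4) - 178/(372 - 388) = 793/4 - 178/(-16) = 793/4 - 1/16*(-178) = 793/4 + 89/8 = 1675/8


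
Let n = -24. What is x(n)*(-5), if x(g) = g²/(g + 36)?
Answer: -240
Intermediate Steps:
x(g) = g²/(36 + g)
x(n)*(-5) = ((-24)²/(36 - 24))*(-5) = (576/12)*(-5) = (576*(1/12))*(-5) = 48*(-5) = -240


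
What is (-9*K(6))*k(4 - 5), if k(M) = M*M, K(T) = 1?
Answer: -9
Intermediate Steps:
k(M) = M**2
(-9*K(6))*k(4 - 5) = (-9*1)*(4 - 5)**2 = -9*(-1)**2 = -9*1 = -9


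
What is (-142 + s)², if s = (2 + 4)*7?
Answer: 10000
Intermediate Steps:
s = 42 (s = 6*7 = 42)
(-142 + s)² = (-142 + 42)² = (-100)² = 10000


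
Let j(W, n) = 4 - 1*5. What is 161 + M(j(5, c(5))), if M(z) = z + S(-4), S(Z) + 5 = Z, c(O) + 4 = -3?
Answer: 151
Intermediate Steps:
c(O) = -7 (c(O) = -4 - 3 = -7)
S(Z) = -5 + Z
j(W, n) = -1 (j(W, n) = 4 - 5 = -1)
M(z) = -9 + z (M(z) = z + (-5 - 4) = z - 9 = -9 + z)
161 + M(j(5, c(5))) = 161 + (-9 - 1) = 161 - 10 = 151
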